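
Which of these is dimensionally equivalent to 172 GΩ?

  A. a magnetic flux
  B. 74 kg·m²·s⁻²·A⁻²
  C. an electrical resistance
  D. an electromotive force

Reference: Ω = V·A⁻¹ = kg·m²·s⁻³·A⁻².
Each option:
  A. [magnetic flux] = kg·m²·s⁻²·A⁻¹
  B. kg·m²·s⁻²·A⁻²
  C. [electrical resistance] = kg·m²·s⁻³·A⁻²  ← same
  D. [electromotive force] = kg·m²·s⁻³·A⁻¹
Only C. matches kg·m²·s⁻³·A⁻².

C.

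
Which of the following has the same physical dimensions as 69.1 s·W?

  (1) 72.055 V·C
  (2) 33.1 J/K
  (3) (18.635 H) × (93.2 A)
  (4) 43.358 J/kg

(1)

Reference: W·s = J·s⁻¹·s = kg·m²·s⁻².
Each option:
  (1) C·V = s·A·J·C⁻¹ = kg·m²·s⁻²  ← same
  (2) J·K⁻¹ = N·m·K⁻¹ = kg·m²·s⁻²·K⁻¹
  (3) [kg·m²·s⁻²·A⁻²] · [A] = kg·m²·s⁻²·A⁻¹
  (4) J·kg⁻¹ = N·m·kg⁻¹ = m²·s⁻²
Only (1) matches kg·m²·s⁻².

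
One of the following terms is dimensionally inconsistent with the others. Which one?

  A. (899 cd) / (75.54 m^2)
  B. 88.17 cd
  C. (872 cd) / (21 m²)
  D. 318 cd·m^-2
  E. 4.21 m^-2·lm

In SI base units:
  A. [cd] / [m²] = m⁻²·cd
  B. cd
  C. [cd] / [m²] = m⁻²·cd
  D. cd·m⁻² = m⁻²·cd
  E. lm·m⁻² = cd·m⁻² = m⁻²·cd
All reduce to m⁻²·cd except B., which is cd.

B.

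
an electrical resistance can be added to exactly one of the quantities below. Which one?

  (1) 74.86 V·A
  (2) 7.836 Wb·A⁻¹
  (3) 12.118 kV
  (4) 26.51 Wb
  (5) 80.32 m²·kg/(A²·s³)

Reference: [electrical resistance] = kg·m²·s⁻³·A⁻².
Each option:
  (1) V·A = J·C⁻¹·A = kg·m²·s⁻³
  (2) Wb·A⁻¹ = V·s·A⁻¹ = kg·m²·s⁻²·A⁻²
  (3) V = J·C⁻¹ = kg·m²·s⁻³·A⁻¹
  (4) Wb = V·s = kg·m²·s⁻²·A⁻¹
  (5) kg·m²·s⁻³·A⁻²  ← same
Only (5) matches kg·m²·s⁻³·A⁻².

(5)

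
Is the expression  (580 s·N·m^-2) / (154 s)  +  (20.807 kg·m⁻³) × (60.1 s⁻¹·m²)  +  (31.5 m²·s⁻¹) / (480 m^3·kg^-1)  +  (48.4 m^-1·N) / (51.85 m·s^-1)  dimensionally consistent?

No

Expand each in SI base units:
  (580 s·N·m^-2) / (154 s):  [kg·m⁻¹·s⁻¹] / [s] = kg·m⁻¹·s⁻²
  (20.807 kg·m⁻³) × (60.1 s⁻¹·m²):  [kg·m⁻³] · [m²·s⁻¹] = kg·m⁻¹·s⁻¹
  (31.5 m²·s⁻¹) / (480 m^3·kg^-1):  [m²·s⁻¹] / [kg⁻¹·m³] = kg·m⁻¹·s⁻¹
  (48.4 m^-1·N) / (51.85 m·s^-1):  [kg·s⁻²] / [m·s⁻¹] = kg·m⁻¹·s⁻¹
The terms do not share a single dimension (kg·m⁻¹·s⁻² vs kg·m⁻¹·s⁻¹).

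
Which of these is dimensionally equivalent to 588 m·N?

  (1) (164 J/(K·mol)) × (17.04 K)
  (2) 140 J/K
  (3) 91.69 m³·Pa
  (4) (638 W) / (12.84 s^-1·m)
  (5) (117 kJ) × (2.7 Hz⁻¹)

Reference: N·m = kg·m·s⁻²·m = kg·m²·s⁻².
Each option:
  (1) [kg·m²·s⁻²·K⁻¹·mol⁻¹] · [K] = kg·m²·s⁻²·mol⁻¹
  (2) J·K⁻¹ = N·m·K⁻¹ = kg·m²·s⁻²·K⁻¹
  (3) Pa·m³ = N·m⁻²·m³ = kg·m²·s⁻²  ← same
  (4) [kg·m²·s⁻³] / [m·s⁻¹] = kg·m·s⁻²
  (5) [kg·m²·s⁻²] · [s] = kg·m²·s⁻¹
Only (3) matches kg·m²·s⁻².

(3)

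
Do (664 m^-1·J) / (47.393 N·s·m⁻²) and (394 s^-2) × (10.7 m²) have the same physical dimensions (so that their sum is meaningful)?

Expand each in SI base units:
  (664 m^-1·J) / (47.393 N·s·m⁻²):  [kg·m·s⁻²] / [kg·m⁻¹·s⁻¹] = m²·s⁻¹
  (394 s^-2) × (10.7 m²):  [s⁻²] · [m²] = m²·s⁻²
m²·s⁻¹ ≠ m²·s⁻², so they cannot be added.

No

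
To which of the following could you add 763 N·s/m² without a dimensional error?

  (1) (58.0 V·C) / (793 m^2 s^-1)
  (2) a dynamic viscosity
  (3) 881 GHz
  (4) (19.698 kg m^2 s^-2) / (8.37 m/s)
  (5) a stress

Reference: N·s·m⁻² = kg·m·s⁻²·s·m⁻² = kg·m⁻¹·s⁻¹.
Each option:
  (1) [kg·m²·s⁻²] / [m²·s⁻¹] = kg·s⁻¹
  (2) [dynamic viscosity] = kg·m⁻¹·s⁻¹  ← same
  (3) Hz = s⁻¹
  (4) [kg·m²·s⁻²] / [m·s⁻¹] = kg·m·s⁻¹
  (5) [stress] = kg·m⁻¹·s⁻²
Only (2) matches kg·m⁻¹·s⁻¹.

(2)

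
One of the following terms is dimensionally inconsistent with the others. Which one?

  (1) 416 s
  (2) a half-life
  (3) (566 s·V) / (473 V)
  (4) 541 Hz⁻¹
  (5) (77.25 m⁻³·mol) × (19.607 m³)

Expand each in SI base units:
  (1) s
  (2) [half-life] = s
  (3) [kg·m²·s⁻²·A⁻¹] / [kg·m²·s⁻³·A⁻¹] = s
  (4) Hz⁻¹ = (s⁻¹)⁻¹ = s
  (5) [m⁻³·mol] · [m³] = mol
All reduce to s except (5), which is mol.

(5)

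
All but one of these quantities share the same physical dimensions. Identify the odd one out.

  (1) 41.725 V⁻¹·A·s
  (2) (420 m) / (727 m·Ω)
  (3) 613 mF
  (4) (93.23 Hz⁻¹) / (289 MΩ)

Dimensions:
  (1) A·s·V⁻¹ = A·s·(J·C⁻¹)⁻¹ = kg⁻¹·m⁻²·s⁴·A²
  (2) [m] / [kg·m³·s⁻³·A⁻²] = kg⁻¹·m⁻²·s³·A²
  (3) F = C·V⁻¹ = kg⁻¹·m⁻²·s⁴·A²
  (4) [s] / [kg·m²·s⁻³·A⁻²] = kg⁻¹·m⁻²·s⁴·A²
All reduce to kg⁻¹·m⁻²·s⁴·A² except (2), which is kg⁻¹·m⁻²·s³·A².

(2)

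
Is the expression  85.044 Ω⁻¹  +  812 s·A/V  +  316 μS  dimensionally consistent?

No

In SI base units:
  85.044 Ω⁻¹:  Ω⁻¹ = (V·A⁻¹)⁻¹ = kg⁻¹·m⁻²·s³·A²
  812 s·A/V:  A·s·V⁻¹ = A·s·(J·C⁻¹)⁻¹ = kg⁻¹·m⁻²·s⁴·A²
  316 μS:  S = Ω⁻¹ = kg⁻¹·m⁻²·s³·A²
The terms do not share a single dimension (kg⁻¹·m⁻²·s³·A² vs kg⁻¹·m⁻²·s⁴·A²).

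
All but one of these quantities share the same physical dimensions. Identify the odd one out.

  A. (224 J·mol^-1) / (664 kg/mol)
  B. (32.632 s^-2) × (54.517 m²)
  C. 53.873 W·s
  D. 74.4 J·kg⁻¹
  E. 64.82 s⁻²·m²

C.

Reduce each to base SI dimensions:
  A. [kg·m²·s⁻²·mol⁻¹] / [kg·mol⁻¹] = m²·s⁻²
  B. [s⁻²] · [m²] = m²·s⁻²
  C. W·s = J·s⁻¹·s = kg·m²·s⁻²
  D. J·kg⁻¹ = N·m·kg⁻¹ = m²·s⁻²
  E. m²·s⁻²
All reduce to m²·s⁻² except C., which is kg·m²·s⁻².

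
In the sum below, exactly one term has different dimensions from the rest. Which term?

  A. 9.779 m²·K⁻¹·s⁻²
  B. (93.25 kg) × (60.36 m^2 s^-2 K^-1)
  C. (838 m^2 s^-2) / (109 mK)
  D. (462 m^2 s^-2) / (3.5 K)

Work out the base dimensions of each:
  A. m²·s⁻²·K⁻¹
  B. [kg] · [m²·s⁻²·K⁻¹] = kg·m²·s⁻²·K⁻¹
  C. [m²·s⁻²] / [K] = m²·s⁻²·K⁻¹
  D. [m²·s⁻²] / [K] = m²·s⁻²·K⁻¹
All reduce to m²·s⁻²·K⁻¹ except B., which is kg·m²·s⁻²·K⁻¹.

B.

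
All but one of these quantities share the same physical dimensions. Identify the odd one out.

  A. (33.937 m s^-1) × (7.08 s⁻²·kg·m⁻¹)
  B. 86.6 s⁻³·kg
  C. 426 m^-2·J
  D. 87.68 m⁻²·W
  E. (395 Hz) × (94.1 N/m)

Expand each in SI base units:
  A. [m·s⁻¹] · [kg·m⁻¹·s⁻²] = kg·s⁻³
  B. kg·s⁻³
  C. J·m⁻² = N·m·m⁻² = kg·s⁻²
  D. W·m⁻² = J·s⁻¹·m⁻² = kg·s⁻³
  E. [s⁻¹] · [kg·s⁻²] = kg·s⁻³
All reduce to kg·s⁻³ except C., which is kg·s⁻².

C.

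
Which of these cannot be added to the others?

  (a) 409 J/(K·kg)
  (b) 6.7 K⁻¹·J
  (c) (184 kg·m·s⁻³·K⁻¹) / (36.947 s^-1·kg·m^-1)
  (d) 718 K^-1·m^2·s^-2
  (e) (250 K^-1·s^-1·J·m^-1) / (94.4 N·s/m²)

(b)

Dimensions:
  (a) J·kg⁻¹·K⁻¹ = N·m·kg⁻¹·K⁻¹ = m²·s⁻²·K⁻¹
  (b) J·K⁻¹ = N·m·K⁻¹ = kg·m²·s⁻²·K⁻¹
  (c) [kg·m·s⁻³·K⁻¹] / [kg·m⁻¹·s⁻¹] = m²·s⁻²·K⁻¹
  (d) m²·s⁻²·K⁻¹
  (e) [kg·m·s⁻³·K⁻¹] / [kg·m⁻¹·s⁻¹] = m²·s⁻²·K⁻¹
All reduce to m²·s⁻²·K⁻¹ except (b), which is kg·m²·s⁻²·K⁻¹.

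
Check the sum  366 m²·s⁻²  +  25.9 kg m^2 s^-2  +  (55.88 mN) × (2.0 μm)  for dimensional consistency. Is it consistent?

Reduce each to base SI dimensions:
  366 m²·s⁻²:  m²·s⁻²
  25.9 kg m^2 s^-2:  kg·m²·s⁻²
  (55.88 mN) × (2.0 μm):  [kg·m·s⁻²] · [m] = kg·m²·s⁻²
The terms do not share a single dimension (kg·m²·s⁻² vs m²·s⁻²).

No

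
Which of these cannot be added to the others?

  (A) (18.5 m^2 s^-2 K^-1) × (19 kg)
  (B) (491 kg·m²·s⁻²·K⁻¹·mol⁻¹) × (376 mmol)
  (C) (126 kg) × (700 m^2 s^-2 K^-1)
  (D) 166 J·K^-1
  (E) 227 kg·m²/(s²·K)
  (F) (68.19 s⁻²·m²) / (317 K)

In SI base units:
  (A) [m²·s⁻²·K⁻¹] · [kg] = kg·m²·s⁻²·K⁻¹
  (B) [kg·m²·s⁻²·K⁻¹·mol⁻¹] · [mol] = kg·m²·s⁻²·K⁻¹
  (C) [kg] · [m²·s⁻²·K⁻¹] = kg·m²·s⁻²·K⁻¹
  (D) J·K⁻¹ = N·m·K⁻¹ = kg·m²·s⁻²·K⁻¹
  (E) kg·m²·s⁻²·K⁻¹
  (F) [m²·s⁻²] / [K] = m²·s⁻²·K⁻¹
All reduce to kg·m²·s⁻²·K⁻¹ except (F), which is m²·s⁻²·K⁻¹.

(F)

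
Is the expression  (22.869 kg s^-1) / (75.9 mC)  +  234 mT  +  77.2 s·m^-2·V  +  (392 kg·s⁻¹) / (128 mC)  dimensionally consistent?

Reduce each to base SI dimensions:
  (22.869 kg s^-1) / (75.9 mC):  [kg·s⁻¹] / [s·A] = kg·s⁻²·A⁻¹
  234 mT:  T = Wb·m⁻² = kg·s⁻²·A⁻¹
  77.2 s·m^-2·V:  V·s·m⁻² = J·C⁻¹·s·m⁻² = kg·s⁻²·A⁻¹
  (392 kg·s⁻¹) / (128 mC):  [kg·s⁻¹] / [s·A] = kg·s⁻²·A⁻¹
Every term reduces to kg·s⁻²·A⁻¹.

Yes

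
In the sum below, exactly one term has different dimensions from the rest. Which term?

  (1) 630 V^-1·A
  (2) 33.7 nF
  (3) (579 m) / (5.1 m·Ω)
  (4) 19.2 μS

Expand each in SI base units:
  (1) A·V⁻¹ = A·(J·C⁻¹)⁻¹ = kg⁻¹·m⁻²·s³·A²
  (2) F = C·V⁻¹ = kg⁻¹·m⁻²·s⁴·A²
  (3) [m] / [kg·m³·s⁻³·A⁻²] = kg⁻¹·m⁻²·s³·A²
  (4) S = Ω⁻¹ = kg⁻¹·m⁻²·s³·A²
All reduce to kg⁻¹·m⁻²·s³·A² except (2), which is kg⁻¹·m⁻²·s⁴·A².

(2)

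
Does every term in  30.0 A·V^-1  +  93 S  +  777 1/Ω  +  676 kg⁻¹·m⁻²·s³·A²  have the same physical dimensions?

Yes

Expand each in SI base units:
  30.0 A·V^-1:  A·V⁻¹ = A·(J·C⁻¹)⁻¹ = kg⁻¹·m⁻²·s³·A²
  93 S:  S = Ω⁻¹ = kg⁻¹·m⁻²·s³·A²
  777 1/Ω:  Ω⁻¹ = (V·A⁻¹)⁻¹ = kg⁻¹·m⁻²·s³·A²
  676 kg⁻¹·m⁻²·s³·A²:  kg⁻¹·m⁻²·s³·A²
Every term reduces to kg⁻¹·m⁻²·s³·A².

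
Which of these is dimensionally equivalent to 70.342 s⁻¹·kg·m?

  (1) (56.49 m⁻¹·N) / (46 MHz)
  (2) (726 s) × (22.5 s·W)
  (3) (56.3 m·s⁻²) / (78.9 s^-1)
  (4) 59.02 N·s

(4)

Reference: kg·m·s⁻¹.
Each option:
  (1) [kg·s⁻²] / [s⁻¹] = kg·s⁻¹
  (2) [s] · [kg·m²·s⁻²] = kg·m²·s⁻¹
  (3) [m·s⁻²] / [s⁻¹] = m·s⁻¹
  (4) N·s = kg·m·s⁻²·s = kg·m·s⁻¹  ← same
Only (4) matches kg·m·s⁻¹.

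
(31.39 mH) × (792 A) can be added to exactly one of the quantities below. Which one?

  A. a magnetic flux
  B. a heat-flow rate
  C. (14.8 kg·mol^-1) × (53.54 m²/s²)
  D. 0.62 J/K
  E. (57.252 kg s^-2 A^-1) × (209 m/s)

Reference: [kg·m²·s⁻²·A⁻²] · [A] = kg·m²·s⁻²·A⁻¹.
Each option:
  A. [magnetic flux] = kg·m²·s⁻²·A⁻¹  ← same
  B. [heat-flow rate] = kg·m²·s⁻³
  C. [kg·mol⁻¹] · [m²·s⁻²] = kg·m²·s⁻²·mol⁻¹
  D. J·K⁻¹ = N·m·K⁻¹ = kg·m²·s⁻²·K⁻¹
  E. [kg·s⁻²·A⁻¹] · [m·s⁻¹] = kg·m·s⁻³·A⁻¹
Only A. matches kg·m²·s⁻²·A⁻¹.

A.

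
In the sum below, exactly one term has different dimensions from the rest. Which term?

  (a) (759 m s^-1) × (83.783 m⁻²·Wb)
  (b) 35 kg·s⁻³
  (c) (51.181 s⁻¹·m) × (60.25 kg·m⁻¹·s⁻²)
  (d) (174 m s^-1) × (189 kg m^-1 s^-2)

Work out the base dimensions of each:
  (a) [m·s⁻¹] · [kg·s⁻²·A⁻¹] = kg·m·s⁻³·A⁻¹
  (b) kg·s⁻³
  (c) [m·s⁻¹] · [kg·m⁻¹·s⁻²] = kg·s⁻³
  (d) [m·s⁻¹] · [kg·m⁻¹·s⁻²] = kg·s⁻³
All reduce to kg·s⁻³ except (a), which is kg·m·s⁻³·A⁻¹.

(a)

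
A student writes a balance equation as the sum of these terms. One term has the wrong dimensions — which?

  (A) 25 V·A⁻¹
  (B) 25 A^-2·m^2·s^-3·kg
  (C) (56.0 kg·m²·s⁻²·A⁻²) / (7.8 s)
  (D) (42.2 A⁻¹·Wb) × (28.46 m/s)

In SI base units:
  (A) V·A⁻¹ = J·C⁻¹·A⁻¹ = kg·m²·s⁻³·A⁻²
  (B) kg·m²·s⁻³·A⁻²
  (C) [kg·m²·s⁻²·A⁻²] / [s] = kg·m²·s⁻³·A⁻²
  (D) [kg·m²·s⁻²·A⁻²] · [m·s⁻¹] = kg·m³·s⁻³·A⁻²
All reduce to kg·m²·s⁻³·A⁻² except (D), which is kg·m³·s⁻³·A⁻².

(D)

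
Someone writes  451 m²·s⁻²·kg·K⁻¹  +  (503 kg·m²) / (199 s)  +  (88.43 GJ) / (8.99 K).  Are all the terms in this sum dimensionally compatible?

No

In SI base units:
  451 m²·s⁻²·kg·K⁻¹:  kg·m²·s⁻²·K⁻¹
  (503 kg·m²) / (199 s):  [kg·m²] / [s] = kg·m²·s⁻¹
  (88.43 GJ) / (8.99 K):  [kg·m²·s⁻²] / [K] = kg·m²·s⁻²·K⁻¹
The terms do not share a single dimension (kg·m²·s⁻²·K⁻¹ vs kg·m²·s⁻¹).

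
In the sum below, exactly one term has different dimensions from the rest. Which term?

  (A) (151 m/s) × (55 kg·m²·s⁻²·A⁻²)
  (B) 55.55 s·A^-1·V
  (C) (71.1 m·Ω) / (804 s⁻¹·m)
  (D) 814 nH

(A)

Dimensions:
  (A) [m·s⁻¹] · [kg·m²·s⁻²·A⁻²] = kg·m³·s⁻³·A⁻²
  (B) V·s·A⁻¹ = J·C⁻¹·s·A⁻¹ = kg·m²·s⁻²·A⁻²
  (C) [kg·m³·s⁻³·A⁻²] / [m·s⁻¹] = kg·m²·s⁻²·A⁻²
  (D) H = V·s·A⁻¹ = kg·m²·s⁻²·A⁻²
All reduce to kg·m²·s⁻²·A⁻² except (A), which is kg·m³·s⁻³·A⁻².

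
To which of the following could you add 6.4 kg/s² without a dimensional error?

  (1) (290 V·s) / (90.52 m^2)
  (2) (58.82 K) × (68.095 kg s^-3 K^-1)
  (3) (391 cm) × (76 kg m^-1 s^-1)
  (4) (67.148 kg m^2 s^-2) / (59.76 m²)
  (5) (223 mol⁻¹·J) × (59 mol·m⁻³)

Reference: kg·s⁻².
Each option:
  (1) [kg·m²·s⁻²·A⁻¹] / [m²] = kg·s⁻²·A⁻¹
  (2) [K] · [kg·s⁻³·K⁻¹] = kg·s⁻³
  (3) [m] · [kg·m⁻¹·s⁻¹] = kg·s⁻¹
  (4) [kg·m²·s⁻²] / [m²] = kg·s⁻²  ← same
  (5) [kg·m²·s⁻²·mol⁻¹] · [m⁻³·mol] = kg·m⁻¹·s⁻²
Only (4) matches kg·s⁻².

(4)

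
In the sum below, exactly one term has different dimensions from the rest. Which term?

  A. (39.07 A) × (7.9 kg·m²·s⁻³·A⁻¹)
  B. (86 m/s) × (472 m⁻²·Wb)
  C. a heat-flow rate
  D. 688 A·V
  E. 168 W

B.

Work out the base dimensions of each:
  A. [A] · [kg·m²·s⁻³·A⁻¹] = kg·m²·s⁻³
  B. [m·s⁻¹] · [kg·s⁻²·A⁻¹] = kg·m·s⁻³·A⁻¹
  C. [heat-flow rate] = kg·m²·s⁻³
  D. V·A = J·C⁻¹·A = kg·m²·s⁻³
  E. W = J·s⁻¹ = kg·m²·s⁻³
All reduce to kg·m²·s⁻³ except B., which is kg·m·s⁻³·A⁻¹.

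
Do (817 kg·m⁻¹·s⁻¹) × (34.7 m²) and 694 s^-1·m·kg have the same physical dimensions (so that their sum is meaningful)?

Dimensions:
  (817 kg·m⁻¹·s⁻¹) × (34.7 m²):  [kg·m⁻¹·s⁻¹] · [m²] = kg·m·s⁻¹
  694 s^-1·m·kg:  kg·m·s⁻¹
Both are kg·m·s⁻¹, so they have the same dimensions and can be added.

Yes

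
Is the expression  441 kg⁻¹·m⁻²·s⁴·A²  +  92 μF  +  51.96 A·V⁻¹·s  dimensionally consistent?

Yes

Expand each in SI base units:
  441 kg⁻¹·m⁻²·s⁴·A²:  kg⁻¹·m⁻²·s⁴·A²
  92 μF:  F = C·V⁻¹ = kg⁻¹·m⁻²·s⁴·A²
  51.96 A·V⁻¹·s:  A·s·V⁻¹ = A·s·(J·C⁻¹)⁻¹ = kg⁻¹·m⁻²·s⁴·A²
Every term reduces to kg⁻¹·m⁻²·s⁴·A².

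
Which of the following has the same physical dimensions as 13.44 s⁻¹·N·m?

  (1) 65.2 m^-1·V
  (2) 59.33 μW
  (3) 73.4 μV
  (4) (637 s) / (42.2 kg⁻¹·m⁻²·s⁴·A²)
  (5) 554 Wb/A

Reference: N·m·s⁻¹ = kg·m·s⁻²·m·s⁻¹ = kg·m²·s⁻³.
Each option:
  (1) V·m⁻¹ = J·C⁻¹·m⁻¹ = kg·m·s⁻³·A⁻¹
  (2) W = J·s⁻¹ = kg·m²·s⁻³  ← same
  (3) V = J·C⁻¹ = kg·m²·s⁻³·A⁻¹
  (4) [s] / [kg⁻¹·m⁻²·s⁴·A²] = kg·m²·s⁻³·A⁻²
  (5) Wb·A⁻¹ = V·s·A⁻¹ = kg·m²·s⁻²·A⁻²
Only (2) matches kg·m²·s⁻³.

(2)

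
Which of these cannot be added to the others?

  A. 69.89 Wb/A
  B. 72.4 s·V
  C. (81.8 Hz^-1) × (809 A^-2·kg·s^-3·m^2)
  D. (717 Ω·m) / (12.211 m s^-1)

Reduce each to base SI dimensions:
  A. Wb·A⁻¹ = V·s·A⁻¹ = kg·m²·s⁻²·A⁻²
  B. V·s = J·C⁻¹·s = kg·m²·s⁻²·A⁻¹
  C. [s] · [kg·m²·s⁻³·A⁻²] = kg·m²·s⁻²·A⁻²
  D. [kg·m³·s⁻³·A⁻²] / [m·s⁻¹] = kg·m²·s⁻²·A⁻²
All reduce to kg·m²·s⁻²·A⁻² except B., which is kg·m²·s⁻²·A⁻¹.

B.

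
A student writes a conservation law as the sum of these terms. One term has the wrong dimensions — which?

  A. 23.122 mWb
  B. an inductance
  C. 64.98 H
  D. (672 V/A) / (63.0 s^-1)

A.

Reduce each to base SI dimensions:
  A. Wb = V·s = kg·m²·s⁻²·A⁻¹
  B. [inductance] = kg·m²·s⁻²·A⁻²
  C. H = V·s·A⁻¹ = kg·m²·s⁻²·A⁻²
  D. [kg·m²·s⁻³·A⁻²] / [s⁻¹] = kg·m²·s⁻²·A⁻²
All reduce to kg·m²·s⁻²·A⁻² except A., which is kg·m²·s⁻²·A⁻¹.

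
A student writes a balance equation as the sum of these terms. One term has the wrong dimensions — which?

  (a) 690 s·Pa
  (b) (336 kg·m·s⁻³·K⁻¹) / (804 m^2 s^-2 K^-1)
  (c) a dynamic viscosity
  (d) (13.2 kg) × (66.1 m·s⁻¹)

(d)

Expand each in SI base units:
  (a) Pa·s = N·m⁻²·s = kg·m⁻¹·s⁻¹
  (b) [kg·m·s⁻³·K⁻¹] / [m²·s⁻²·K⁻¹] = kg·m⁻¹·s⁻¹
  (c) [dynamic viscosity] = kg·m⁻¹·s⁻¹
  (d) [kg] · [m·s⁻¹] = kg·m·s⁻¹
All reduce to kg·m⁻¹·s⁻¹ except (d), which is kg·m·s⁻¹.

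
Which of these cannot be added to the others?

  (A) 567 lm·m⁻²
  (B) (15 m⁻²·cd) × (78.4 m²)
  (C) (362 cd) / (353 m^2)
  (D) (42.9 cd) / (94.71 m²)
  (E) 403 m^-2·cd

(B)

Expand each in SI base units:
  (A) lm·m⁻² = cd·m⁻² = m⁻²·cd
  (B) [m⁻²·cd] · [m²] = cd
  (C) [cd] / [m²] = m⁻²·cd
  (D) [cd] / [m²] = m⁻²·cd
  (E) cd·m⁻² = m⁻²·cd
All reduce to m⁻²·cd except (B), which is cd.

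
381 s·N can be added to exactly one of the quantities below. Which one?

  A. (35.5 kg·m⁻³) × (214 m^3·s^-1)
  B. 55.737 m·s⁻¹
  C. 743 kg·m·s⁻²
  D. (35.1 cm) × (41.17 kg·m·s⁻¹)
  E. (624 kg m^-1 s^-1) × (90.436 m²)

Reference: N·s = kg·m·s⁻²·s = kg·m·s⁻¹.
Each option:
  A. [kg·m⁻³] · [m³·s⁻¹] = kg·s⁻¹
  B. m·s⁻¹
  C. kg·m·s⁻²
  D. [m] · [kg·m·s⁻¹] = kg·m²·s⁻¹
  E. [kg·m⁻¹·s⁻¹] · [m²] = kg·m·s⁻¹  ← same
Only E. matches kg·m·s⁻¹.

E.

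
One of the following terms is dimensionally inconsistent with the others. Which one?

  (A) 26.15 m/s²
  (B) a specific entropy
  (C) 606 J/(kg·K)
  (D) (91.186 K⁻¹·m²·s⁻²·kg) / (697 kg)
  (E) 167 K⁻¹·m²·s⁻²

(A)

Expand each in SI base units:
  (A) m·s⁻²
  (B) [specific entropy] = m²·s⁻²·K⁻¹
  (C) J·kg⁻¹·K⁻¹ = N·m·kg⁻¹·K⁻¹ = m²·s⁻²·K⁻¹
  (D) [kg·m²·s⁻²·K⁻¹] / [kg] = m²·s⁻²·K⁻¹
  (E) m²·s⁻²·K⁻¹
All reduce to m²·s⁻²·K⁻¹ except (A), which is m·s⁻².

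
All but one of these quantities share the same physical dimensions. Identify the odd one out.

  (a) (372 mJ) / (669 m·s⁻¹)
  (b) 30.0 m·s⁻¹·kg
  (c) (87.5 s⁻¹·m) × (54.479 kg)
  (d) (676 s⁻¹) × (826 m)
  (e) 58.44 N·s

Reduce each to base SI dimensions:
  (a) [kg·m²·s⁻²] / [m·s⁻¹] = kg·m·s⁻¹
  (b) kg·m·s⁻¹
  (c) [m·s⁻¹] · [kg] = kg·m·s⁻¹
  (d) [s⁻¹] · [m] = m·s⁻¹
  (e) N·s = kg·m·s⁻²·s = kg·m·s⁻¹
All reduce to kg·m·s⁻¹ except (d), which is m·s⁻¹.

(d)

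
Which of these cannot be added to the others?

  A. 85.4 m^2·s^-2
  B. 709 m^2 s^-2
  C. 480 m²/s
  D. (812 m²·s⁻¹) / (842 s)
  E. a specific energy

C.

Work out the base dimensions of each:
  A. m²·s⁻²
  B. m²·s⁻²
  C. m²·s⁻¹
  D. [m²·s⁻¹] / [s] = m²·s⁻²
  E. [specific energy] = m²·s⁻²
All reduce to m²·s⁻² except C., which is m²·s⁻¹.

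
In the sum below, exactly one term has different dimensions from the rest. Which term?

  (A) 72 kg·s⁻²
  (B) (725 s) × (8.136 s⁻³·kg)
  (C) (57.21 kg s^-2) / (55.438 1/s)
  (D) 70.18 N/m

Reduce each to base SI dimensions:
  (A) kg·s⁻²
  (B) [s] · [kg·s⁻³] = kg·s⁻²
  (C) [kg·s⁻²] / [s⁻¹] = kg·s⁻¹
  (D) N·m⁻¹ = kg·m·s⁻²·m⁻¹ = kg·s⁻²
All reduce to kg·s⁻² except (C), which is kg·s⁻¹.

(C)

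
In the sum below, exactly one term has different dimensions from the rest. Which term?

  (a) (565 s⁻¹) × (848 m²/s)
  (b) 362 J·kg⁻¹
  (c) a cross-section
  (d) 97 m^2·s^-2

(c)

Reduce each to base SI dimensions:
  (a) [s⁻¹] · [m²·s⁻¹] = m²·s⁻²
  (b) J·kg⁻¹ = N·m·kg⁻¹ = m²·s⁻²
  (c) [cross-section] = m²
  (d) m²·s⁻²
All reduce to m²·s⁻² except (c), which is m².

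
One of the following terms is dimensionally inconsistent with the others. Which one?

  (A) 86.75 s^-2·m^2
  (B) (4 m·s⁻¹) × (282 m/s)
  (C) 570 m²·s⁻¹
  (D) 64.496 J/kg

(C)

Expand each in SI base units:
  (A) m²·s⁻²
  (B) [m·s⁻¹] · [m·s⁻¹] = m²·s⁻²
  (C) m²·s⁻¹
  (D) J·kg⁻¹ = N·m·kg⁻¹ = m²·s⁻²
All reduce to m²·s⁻² except (C), which is m²·s⁻¹.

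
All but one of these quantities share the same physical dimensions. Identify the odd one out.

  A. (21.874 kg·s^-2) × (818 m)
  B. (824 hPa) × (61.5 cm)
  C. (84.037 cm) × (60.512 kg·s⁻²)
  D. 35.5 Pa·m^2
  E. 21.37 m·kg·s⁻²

Expand each in SI base units:
  A. [kg·s⁻²] · [m] = kg·m·s⁻²
  B. [kg·m⁻¹·s⁻²] · [m] = kg·s⁻²
  C. [m] · [kg·s⁻²] = kg·m·s⁻²
  D. Pa·m² = N·m⁻²·m² = kg·m·s⁻²
  E. kg·m·s⁻²
All reduce to kg·m·s⁻² except B., which is kg·s⁻².

B.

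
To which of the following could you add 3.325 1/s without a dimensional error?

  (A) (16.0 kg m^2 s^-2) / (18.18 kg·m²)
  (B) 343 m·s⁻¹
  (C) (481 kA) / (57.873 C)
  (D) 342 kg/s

Reference: s⁻¹.
Each option:
  (A) [kg·m²·s⁻²] / [kg·m²] = s⁻²
  (B) m·s⁻¹
  (C) [A] / [s·A] = s⁻¹  ← same
  (D) kg·s⁻¹
Only (C) matches s⁻¹.

(C)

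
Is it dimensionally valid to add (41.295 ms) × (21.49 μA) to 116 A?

No

In SI base units:
  (41.295 ms) × (21.49 μA):  [s] · [A] = s·A
  116 A:  A
s·A ≠ A, so they cannot be added.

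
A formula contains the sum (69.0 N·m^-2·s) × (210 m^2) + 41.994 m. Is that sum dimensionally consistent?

Work out the base dimensions of each:
  (69.0 N·m^-2·s) × (210 m^2):  [kg·m⁻¹·s⁻¹] · [m²] = kg·m·s⁻¹
  41.994 m:  m
kg·m·s⁻¹ ≠ m, so they cannot be added.

No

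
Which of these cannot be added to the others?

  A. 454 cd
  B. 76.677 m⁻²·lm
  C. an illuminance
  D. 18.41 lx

A.

Reduce each to base SI dimensions:
  A. cd
  B. lm·m⁻² = cd·m⁻² = m⁻²·cd
  C. [illuminance] = m⁻²·cd
  D. lx = lm·m⁻² = m⁻²·cd
All reduce to m⁻²·cd except A., which is cd.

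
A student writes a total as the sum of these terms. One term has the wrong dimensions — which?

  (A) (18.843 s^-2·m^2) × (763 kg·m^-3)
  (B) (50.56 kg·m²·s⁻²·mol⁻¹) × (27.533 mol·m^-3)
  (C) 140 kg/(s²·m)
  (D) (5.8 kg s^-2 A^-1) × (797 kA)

Dimensions:
  (A) [m²·s⁻²] · [kg·m⁻³] = kg·m⁻¹·s⁻²
  (B) [kg·m²·s⁻²·mol⁻¹] · [m⁻³·mol] = kg·m⁻¹·s⁻²
  (C) kg·m⁻¹·s⁻²
  (D) [kg·s⁻²·A⁻¹] · [A] = kg·s⁻²
All reduce to kg·m⁻¹·s⁻² except (D), which is kg·s⁻².

(D)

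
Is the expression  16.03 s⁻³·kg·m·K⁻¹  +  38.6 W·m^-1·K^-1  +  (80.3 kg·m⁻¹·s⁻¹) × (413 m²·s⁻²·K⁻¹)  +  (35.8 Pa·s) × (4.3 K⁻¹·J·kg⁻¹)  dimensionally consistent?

Yes

Expand each in SI base units:
  16.03 s⁻³·kg·m·K⁻¹:  kg·m·s⁻³·K⁻¹
  38.6 W·m^-1·K^-1:  W·m⁻¹·K⁻¹ = J·s⁻¹·m⁻¹·K⁻¹ = kg·m·s⁻³·K⁻¹
  (80.3 kg·m⁻¹·s⁻¹) × (413 m²·s⁻²·K⁻¹):  [kg·m⁻¹·s⁻¹] · [m²·s⁻²·K⁻¹] = kg·m·s⁻³·K⁻¹
  (35.8 Pa·s) × (4.3 K⁻¹·J·kg⁻¹):  [kg·m⁻¹·s⁻¹] · [m²·s⁻²·K⁻¹] = kg·m·s⁻³·K⁻¹
Every term reduces to kg·m·s⁻³·K⁻¹.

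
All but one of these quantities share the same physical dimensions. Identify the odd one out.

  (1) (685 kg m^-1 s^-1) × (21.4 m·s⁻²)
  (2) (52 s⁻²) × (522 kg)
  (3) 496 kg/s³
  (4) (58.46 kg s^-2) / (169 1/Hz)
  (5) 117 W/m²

(2)

Expand each in SI base units:
  (1) [kg·m⁻¹·s⁻¹] · [m·s⁻²] = kg·s⁻³
  (2) [s⁻²] · [kg] = kg·s⁻²
  (3) kg·s⁻³
  (4) [kg·s⁻²] / [s] = kg·s⁻³
  (5) W·m⁻² = J·s⁻¹·m⁻² = kg·s⁻³
All reduce to kg·s⁻³ except (2), which is kg·s⁻².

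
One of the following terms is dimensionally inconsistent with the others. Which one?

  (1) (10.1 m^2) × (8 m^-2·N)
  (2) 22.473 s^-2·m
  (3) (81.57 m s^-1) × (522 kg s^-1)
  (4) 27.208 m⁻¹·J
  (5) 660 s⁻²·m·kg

(2)

In SI base units:
  (1) [m²] · [kg·m⁻¹·s⁻²] = kg·m·s⁻²
  (2) m·s⁻²
  (3) [m·s⁻¹] · [kg·s⁻¹] = kg·m·s⁻²
  (4) J·m⁻¹ = N·m·m⁻¹ = kg·m·s⁻²
  (5) kg·m·s⁻²
All reduce to kg·m·s⁻² except (2), which is m·s⁻².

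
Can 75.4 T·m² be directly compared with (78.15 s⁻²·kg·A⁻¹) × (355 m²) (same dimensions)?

In SI base units:
  75.4 T·m²:  T·m² = Wb·m⁻²·m² = kg·m²·s⁻²·A⁻¹
  (78.15 s⁻²·kg·A⁻¹) × (355 m²):  [kg·s⁻²·A⁻¹] · [m²] = kg·m²·s⁻²·A⁻¹
Both are kg·m²·s⁻²·A⁻¹, so they have the same dimensions and can be added.

Yes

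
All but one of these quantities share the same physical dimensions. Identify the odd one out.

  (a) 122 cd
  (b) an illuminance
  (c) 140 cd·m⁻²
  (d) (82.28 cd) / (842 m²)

(a)

In SI base units:
  (a) cd
  (b) [illuminance] = m⁻²·cd
  (c) cd·m⁻² = m⁻²·cd
  (d) [cd] / [m²] = m⁻²·cd
All reduce to m⁻²·cd except (a), which is cd.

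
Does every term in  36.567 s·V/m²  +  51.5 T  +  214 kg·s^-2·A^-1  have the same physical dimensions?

Yes

In SI base units:
  36.567 s·V/m²:  V·s·m⁻² = J·C⁻¹·s·m⁻² = kg·s⁻²·A⁻¹
  51.5 T:  T = Wb·m⁻² = kg·s⁻²·A⁻¹
  214 kg·s^-2·A^-1:  kg·s⁻²·A⁻¹
Every term reduces to kg·s⁻²·A⁻¹.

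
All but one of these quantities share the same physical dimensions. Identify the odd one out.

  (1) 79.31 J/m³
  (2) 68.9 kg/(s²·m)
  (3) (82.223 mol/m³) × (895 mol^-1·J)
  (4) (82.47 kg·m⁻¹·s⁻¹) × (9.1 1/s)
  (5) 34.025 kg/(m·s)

(5)

Expand each in SI base units:
  (1) J·m⁻³ = N·m·m⁻³ = kg·m⁻¹·s⁻²
  (2) kg·m⁻¹·s⁻²
  (3) [m⁻³·mol] · [kg·m²·s⁻²·mol⁻¹] = kg·m⁻¹·s⁻²
  (4) [kg·m⁻¹·s⁻¹] · [s⁻¹] = kg·m⁻¹·s⁻²
  (5) kg·m⁻¹·s⁻¹
All reduce to kg·m⁻¹·s⁻² except (5), which is kg·m⁻¹·s⁻¹.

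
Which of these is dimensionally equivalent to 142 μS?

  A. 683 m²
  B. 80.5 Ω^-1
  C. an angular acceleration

B.

Reference: S = Ω⁻¹ = kg⁻¹·m⁻²·s³·A².
Each option:
  A. m²
  B. Ω⁻¹ = (V·A⁻¹)⁻¹ = kg⁻¹·m⁻²·s³·A²  ← same
  C. [angular acceleration] = s⁻²
Only B. matches kg⁻¹·m⁻²·s³·A².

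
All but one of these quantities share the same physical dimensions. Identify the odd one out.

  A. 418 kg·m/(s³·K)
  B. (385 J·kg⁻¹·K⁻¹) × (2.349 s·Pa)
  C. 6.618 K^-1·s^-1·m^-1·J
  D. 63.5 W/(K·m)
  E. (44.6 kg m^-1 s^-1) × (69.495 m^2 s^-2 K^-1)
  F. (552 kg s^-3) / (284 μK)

In SI base units:
  A. kg·m·s⁻³·K⁻¹
  B. [m²·s⁻²·K⁻¹] · [kg·m⁻¹·s⁻¹] = kg·m·s⁻³·K⁻¹
  C. J·s⁻¹·m⁻¹·K⁻¹ = N·m·s⁻¹·m⁻¹·K⁻¹ = kg·m·s⁻³·K⁻¹
  D. W·m⁻¹·K⁻¹ = J·s⁻¹·m⁻¹·K⁻¹ = kg·m·s⁻³·K⁻¹
  E. [kg·m⁻¹·s⁻¹] · [m²·s⁻²·K⁻¹] = kg·m·s⁻³·K⁻¹
  F. [kg·s⁻³] / [K] = kg·s⁻³·K⁻¹
All reduce to kg·m·s⁻³·K⁻¹ except F., which is kg·s⁻³·K⁻¹.

F.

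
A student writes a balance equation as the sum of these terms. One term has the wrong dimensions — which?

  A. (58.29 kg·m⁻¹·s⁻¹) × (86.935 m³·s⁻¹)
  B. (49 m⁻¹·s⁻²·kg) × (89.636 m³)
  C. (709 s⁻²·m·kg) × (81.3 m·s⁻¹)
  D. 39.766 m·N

Reduce each to base SI dimensions:
  A. [kg·m⁻¹·s⁻¹] · [m³·s⁻¹] = kg·m²·s⁻²
  B. [kg·m⁻¹·s⁻²] · [m³] = kg·m²·s⁻²
  C. [kg·m·s⁻²] · [m·s⁻¹] = kg·m²·s⁻³
  D. N·m = kg·m·s⁻²·m = kg·m²·s⁻²
All reduce to kg·m²·s⁻² except C., which is kg·m²·s⁻³.

C.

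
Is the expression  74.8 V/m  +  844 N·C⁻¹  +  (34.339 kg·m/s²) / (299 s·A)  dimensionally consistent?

Dimensions:
  74.8 V/m:  V·m⁻¹ = J·C⁻¹·m⁻¹ = kg·m·s⁻³·A⁻¹
  844 N·C⁻¹:  N·C⁻¹ = kg·m·s⁻²·(s·A)⁻¹ = kg·m·s⁻³·A⁻¹
  (34.339 kg·m/s²) / (299 s·A):  [kg·m·s⁻²] / [s·A] = kg·m·s⁻³·A⁻¹
Every term reduces to kg·m·s⁻³·A⁻¹.

Yes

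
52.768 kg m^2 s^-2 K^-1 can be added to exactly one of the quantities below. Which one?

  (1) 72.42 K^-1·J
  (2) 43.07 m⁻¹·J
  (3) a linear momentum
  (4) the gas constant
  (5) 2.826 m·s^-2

(1)

Reference: kg·m²·s⁻²·K⁻¹.
Each option:
  (1) J·K⁻¹ = N·m·K⁻¹ = kg·m²·s⁻²·K⁻¹  ← same
  (2) J·m⁻¹ = N·m·m⁻¹ = kg·m·s⁻²
  (3) [linear momentum] = kg·m·s⁻¹
  (4) [gas constant] = kg·m²·s⁻²·K⁻¹·mol⁻¹
  (5) m·s⁻²
Only (1) matches kg·m²·s⁻²·K⁻¹.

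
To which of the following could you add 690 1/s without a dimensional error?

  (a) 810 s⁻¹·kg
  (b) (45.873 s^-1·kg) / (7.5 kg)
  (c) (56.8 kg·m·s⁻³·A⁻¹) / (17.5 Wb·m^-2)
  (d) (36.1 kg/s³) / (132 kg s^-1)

Reference: s⁻¹.
Each option:
  (a) kg·s⁻¹
  (b) [kg·s⁻¹] / [kg] = s⁻¹  ← same
  (c) [kg·m·s⁻³·A⁻¹] / [kg·s⁻²·A⁻¹] = m·s⁻¹
  (d) [kg·s⁻³] / [kg·s⁻¹] = s⁻²
Only (b) matches s⁻¹.

(b)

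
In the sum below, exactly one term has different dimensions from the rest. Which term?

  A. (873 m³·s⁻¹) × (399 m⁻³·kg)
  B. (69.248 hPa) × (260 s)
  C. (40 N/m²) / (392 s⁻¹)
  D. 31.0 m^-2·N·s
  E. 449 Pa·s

Work out the base dimensions of each:
  A. [m³·s⁻¹] · [kg·m⁻³] = kg·s⁻¹
  B. [kg·m⁻¹·s⁻²] · [s] = kg·m⁻¹·s⁻¹
  C. [kg·m⁻¹·s⁻²] / [s⁻¹] = kg·m⁻¹·s⁻¹
  D. N·s·m⁻² = kg·m·s⁻²·s·m⁻² = kg·m⁻¹·s⁻¹
  E. Pa·s = N·m⁻²·s = kg·m⁻¹·s⁻¹
All reduce to kg·m⁻¹·s⁻¹ except A., which is kg·s⁻¹.

A.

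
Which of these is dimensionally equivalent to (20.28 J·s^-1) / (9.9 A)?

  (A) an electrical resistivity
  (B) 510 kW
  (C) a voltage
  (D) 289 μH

Reference: [kg·m²·s⁻³] / [A] = kg·m²·s⁻³·A⁻¹.
Each option:
  (A) [electrical resistivity] = kg·m³·s⁻³·A⁻²
  (B) W = J·s⁻¹ = kg·m²·s⁻³
  (C) [voltage] = kg·m²·s⁻³·A⁻¹  ← same
  (D) H = V·s·A⁻¹ = kg·m²·s⁻²·A⁻²
Only (C) matches kg·m²·s⁻³·A⁻¹.

(C)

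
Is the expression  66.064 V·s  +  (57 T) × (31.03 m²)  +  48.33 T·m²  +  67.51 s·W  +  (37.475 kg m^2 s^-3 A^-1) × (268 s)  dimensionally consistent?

Reduce each to base SI dimensions:
  66.064 V·s:  V·s = J·C⁻¹·s = kg·m²·s⁻²·A⁻¹
  (57 T) × (31.03 m²):  [kg·s⁻²·A⁻¹] · [m²] = kg·m²·s⁻²·A⁻¹
  48.33 T·m²:  T·m² = Wb·m⁻²·m² = kg·m²·s⁻²·A⁻¹
  67.51 s·W:  W·s = J·s⁻¹·s = kg·m²·s⁻²
  (37.475 kg m^2 s^-3 A^-1) × (268 s):  [kg·m²·s⁻³·A⁻¹] · [s] = kg·m²·s⁻²·A⁻¹
The terms do not share a single dimension (kg·m²·s⁻² vs kg·m²·s⁻²·A⁻¹).

No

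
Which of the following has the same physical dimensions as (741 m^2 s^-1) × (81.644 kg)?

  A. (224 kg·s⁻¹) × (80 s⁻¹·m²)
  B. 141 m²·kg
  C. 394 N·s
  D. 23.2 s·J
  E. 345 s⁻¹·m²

D.

Reference: [m²·s⁻¹] · [kg] = kg·m²·s⁻¹.
Each option:
  A. [kg·s⁻¹] · [m²·s⁻¹] = kg·m²·s⁻²
  B. kg·m²
  C. N·s = kg·m·s⁻²·s = kg·m·s⁻¹
  D. J·s = N·m·s = kg·m²·s⁻¹  ← same
  E. m²·s⁻¹
Only D. matches kg·m²·s⁻¹.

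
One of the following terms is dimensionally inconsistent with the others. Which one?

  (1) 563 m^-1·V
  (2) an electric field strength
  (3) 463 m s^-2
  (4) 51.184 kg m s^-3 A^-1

In SI base units:
  (1) V·m⁻¹ = J·C⁻¹·m⁻¹ = kg·m·s⁻³·A⁻¹
  (2) [electric field strength] = kg·m·s⁻³·A⁻¹
  (3) m·s⁻²
  (4) kg·m·s⁻³·A⁻¹
All reduce to kg·m·s⁻³·A⁻¹ except (3), which is m·s⁻².

(3)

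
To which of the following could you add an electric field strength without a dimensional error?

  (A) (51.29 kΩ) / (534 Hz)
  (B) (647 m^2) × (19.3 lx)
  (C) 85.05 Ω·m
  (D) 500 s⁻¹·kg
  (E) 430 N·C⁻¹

(E)

Reference: [electric field strength] = kg·m·s⁻³·A⁻¹.
Each option:
  (A) [kg·m²·s⁻³·A⁻²] / [s⁻¹] = kg·m²·s⁻²·A⁻²
  (B) [m²] · [m⁻²·cd] = cd
  (C) Ω·m = V·A⁻¹·m = kg·m³·s⁻³·A⁻²
  (D) kg·s⁻¹
  (E) N·C⁻¹ = kg·m·s⁻²·(s·A)⁻¹ = kg·m·s⁻³·A⁻¹  ← same
Only (E) matches kg·m·s⁻³·A⁻¹.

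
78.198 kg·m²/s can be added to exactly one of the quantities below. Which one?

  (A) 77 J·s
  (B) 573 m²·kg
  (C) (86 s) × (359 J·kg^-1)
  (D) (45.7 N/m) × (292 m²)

Reference: kg·m²·s⁻¹.
Each option:
  (A) J·s = N·m·s = kg·m²·s⁻¹  ← same
  (B) kg·m²
  (C) [s] · [m²·s⁻²] = m²·s⁻¹
  (D) [kg·s⁻²] · [m²] = kg·m²·s⁻²
Only (A) matches kg·m²·s⁻¹.

(A)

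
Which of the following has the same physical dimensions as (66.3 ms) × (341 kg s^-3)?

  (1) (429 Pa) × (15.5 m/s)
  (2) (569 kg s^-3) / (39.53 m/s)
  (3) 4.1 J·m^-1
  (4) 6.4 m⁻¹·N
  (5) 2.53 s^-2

(4)

Reference: [s] · [kg·s⁻³] = kg·s⁻².
Each option:
  (1) [kg·m⁻¹·s⁻²] · [m·s⁻¹] = kg·s⁻³
  (2) [kg·s⁻³] / [m·s⁻¹] = kg·m⁻¹·s⁻²
  (3) J·m⁻¹ = N·m·m⁻¹ = kg·m·s⁻²
  (4) N·m⁻¹ = kg·m·s⁻²·m⁻¹ = kg·s⁻²  ← same
  (5) s⁻²
Only (4) matches kg·s⁻².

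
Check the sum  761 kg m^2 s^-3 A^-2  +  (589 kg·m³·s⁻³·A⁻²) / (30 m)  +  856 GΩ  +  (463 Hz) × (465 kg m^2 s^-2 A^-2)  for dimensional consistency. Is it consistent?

Yes

Work out the base dimensions of each:
  761 kg m^2 s^-3 A^-2:  kg·m²·s⁻³·A⁻²
  (589 kg·m³·s⁻³·A⁻²) / (30 m):  [kg·m³·s⁻³·A⁻²] / [m] = kg·m²·s⁻³·A⁻²
  856 GΩ:  Ω = V·A⁻¹ = kg·m²·s⁻³·A⁻²
  (463 Hz) × (465 kg m^2 s^-2 A^-2):  [s⁻¹] · [kg·m²·s⁻²·A⁻²] = kg·m²·s⁻³·A⁻²
Every term reduces to kg·m²·s⁻³·A⁻².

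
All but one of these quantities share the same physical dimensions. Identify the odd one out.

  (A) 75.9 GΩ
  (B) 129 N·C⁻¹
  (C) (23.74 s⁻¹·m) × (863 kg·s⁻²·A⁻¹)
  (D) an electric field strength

(A)

Expand each in SI base units:
  (A) Ω = V·A⁻¹ = kg·m²·s⁻³·A⁻²
  (B) N·C⁻¹ = kg·m·s⁻²·(s·A)⁻¹ = kg·m·s⁻³·A⁻¹
  (C) [m·s⁻¹] · [kg·s⁻²·A⁻¹] = kg·m·s⁻³·A⁻¹
  (D) [electric field strength] = kg·m·s⁻³·A⁻¹
All reduce to kg·m·s⁻³·A⁻¹ except (A), which is kg·m²·s⁻³·A⁻².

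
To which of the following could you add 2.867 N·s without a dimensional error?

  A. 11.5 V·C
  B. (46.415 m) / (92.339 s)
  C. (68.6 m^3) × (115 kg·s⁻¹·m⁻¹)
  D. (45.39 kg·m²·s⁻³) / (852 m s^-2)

Reference: N·s = kg·m·s⁻²·s = kg·m·s⁻¹.
Each option:
  A. C·V = s·A·J·C⁻¹ = kg·m²·s⁻²
  B. [m] / [s] = m·s⁻¹
  C. [m³] · [kg·m⁻¹·s⁻¹] = kg·m²·s⁻¹
  D. [kg·m²·s⁻³] / [m·s⁻²] = kg·m·s⁻¹  ← same
Only D. matches kg·m·s⁻¹.

D.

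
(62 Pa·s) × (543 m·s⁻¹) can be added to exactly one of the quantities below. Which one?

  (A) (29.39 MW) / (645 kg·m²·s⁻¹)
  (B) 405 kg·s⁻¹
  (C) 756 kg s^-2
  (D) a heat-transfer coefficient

Reference: [kg·m⁻¹·s⁻¹] · [m·s⁻¹] = kg·s⁻².
Each option:
  (A) [kg·m²·s⁻³] / [kg·m²·s⁻¹] = s⁻²
  (B) kg·s⁻¹
  (C) kg·s⁻²  ← same
  (D) [heat-transfer coefficient] = kg·s⁻³·K⁻¹
Only (C) matches kg·s⁻².

(C)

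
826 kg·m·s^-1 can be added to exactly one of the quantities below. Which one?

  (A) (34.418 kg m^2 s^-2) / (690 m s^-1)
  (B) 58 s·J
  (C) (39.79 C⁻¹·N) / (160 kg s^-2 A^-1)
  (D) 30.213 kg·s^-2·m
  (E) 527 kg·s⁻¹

(A)

Reference: kg·m·s⁻¹.
Each option:
  (A) [kg·m²·s⁻²] / [m·s⁻¹] = kg·m·s⁻¹  ← same
  (B) J·s = N·m·s = kg·m²·s⁻¹
  (C) [kg·m·s⁻³·A⁻¹] / [kg·s⁻²·A⁻¹] = m·s⁻¹
  (D) kg·m·s⁻²
  (E) kg·s⁻¹
Only (A) matches kg·m·s⁻¹.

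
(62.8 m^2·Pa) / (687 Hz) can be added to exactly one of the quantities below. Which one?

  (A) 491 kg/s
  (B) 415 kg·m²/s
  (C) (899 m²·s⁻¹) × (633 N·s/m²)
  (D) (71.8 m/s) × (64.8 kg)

Reference: [kg·m·s⁻²] / [s⁻¹] = kg·m·s⁻¹.
Each option:
  (A) kg·s⁻¹
  (B) kg·m²·s⁻¹
  (C) [m²·s⁻¹] · [kg·m⁻¹·s⁻¹] = kg·m·s⁻²
  (D) [m·s⁻¹] · [kg] = kg·m·s⁻¹  ← same
Only (D) matches kg·m·s⁻¹.

(D)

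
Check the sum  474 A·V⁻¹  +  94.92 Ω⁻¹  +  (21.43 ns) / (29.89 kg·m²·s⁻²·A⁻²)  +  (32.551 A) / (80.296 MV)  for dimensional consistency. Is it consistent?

Yes

Dimensions:
  474 A·V⁻¹:  A·V⁻¹ = A·(J·C⁻¹)⁻¹ = kg⁻¹·m⁻²·s³·A²
  94.92 Ω⁻¹:  Ω⁻¹ = (V·A⁻¹)⁻¹ = kg⁻¹·m⁻²·s³·A²
  (21.43 ns) / (29.89 kg·m²·s⁻²·A⁻²):  [s] / [kg·m²·s⁻²·A⁻²] = kg⁻¹·m⁻²·s³·A²
  (32.551 A) / (80.296 MV):  [A] / [kg·m²·s⁻³·A⁻¹] = kg⁻¹·m⁻²·s³·A²
Every term reduces to kg⁻¹·m⁻²·s³·A².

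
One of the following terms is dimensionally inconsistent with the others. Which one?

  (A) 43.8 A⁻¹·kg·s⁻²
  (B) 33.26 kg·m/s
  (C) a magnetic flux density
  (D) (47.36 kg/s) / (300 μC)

(B)

Expand each in SI base units:
  (A) kg·s⁻²·A⁻¹
  (B) kg·m·s⁻¹
  (C) [magnetic flux density] = kg·s⁻²·A⁻¹
  (D) [kg·s⁻¹] / [s·A] = kg·s⁻²·A⁻¹
All reduce to kg·s⁻²·A⁻¹ except (B), which is kg·m·s⁻¹.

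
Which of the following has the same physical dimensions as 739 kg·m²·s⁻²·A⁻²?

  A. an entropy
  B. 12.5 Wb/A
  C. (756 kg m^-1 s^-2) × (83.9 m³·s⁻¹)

B.

Reference: kg·m²·s⁻²·A⁻².
Each option:
  A. [entropy] = kg·m²·s⁻²·K⁻¹
  B. Wb·A⁻¹ = V·s·A⁻¹ = kg·m²·s⁻²·A⁻²  ← same
  C. [kg·m⁻¹·s⁻²] · [m³·s⁻¹] = kg·m²·s⁻³
Only B. matches kg·m²·s⁻²·A⁻².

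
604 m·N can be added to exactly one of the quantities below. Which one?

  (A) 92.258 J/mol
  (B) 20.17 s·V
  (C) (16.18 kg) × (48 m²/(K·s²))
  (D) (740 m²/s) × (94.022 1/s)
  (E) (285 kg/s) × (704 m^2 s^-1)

(E)

Reference: N·m = kg·m·s⁻²·m = kg·m²·s⁻².
Each option:
  (A) J·mol⁻¹ = N·m·mol⁻¹ = kg·m²·s⁻²·mol⁻¹
  (B) V·s = J·C⁻¹·s = kg·m²·s⁻²·A⁻¹
  (C) [kg] · [m²·s⁻²·K⁻¹] = kg·m²·s⁻²·K⁻¹
  (D) [m²·s⁻¹] · [s⁻¹] = m²·s⁻²
  (E) [kg·s⁻¹] · [m²·s⁻¹] = kg·m²·s⁻²  ← same
Only (E) matches kg·m²·s⁻².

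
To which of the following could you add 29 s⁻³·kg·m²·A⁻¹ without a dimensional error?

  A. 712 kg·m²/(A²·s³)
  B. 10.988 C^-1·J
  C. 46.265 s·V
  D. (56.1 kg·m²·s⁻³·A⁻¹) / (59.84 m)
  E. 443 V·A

Reference: kg·m²·s⁻³·A⁻¹.
Each option:
  A. kg·m²·s⁻³·A⁻²
  B. J·C⁻¹ = N·m·(s·A)⁻¹ = kg·m²·s⁻³·A⁻¹  ← same
  C. V·s = J·C⁻¹·s = kg·m²·s⁻²·A⁻¹
  D. [kg·m²·s⁻³·A⁻¹] / [m] = kg·m·s⁻³·A⁻¹
  E. V·A = J·C⁻¹·A = kg·m²·s⁻³
Only B. matches kg·m²·s⁻³·A⁻¹.

B.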